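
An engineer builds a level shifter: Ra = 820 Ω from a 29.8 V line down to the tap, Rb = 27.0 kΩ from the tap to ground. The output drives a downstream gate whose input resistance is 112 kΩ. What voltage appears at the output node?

The load sits in parallel with Rb: Rb‖R_L = (27000 × 112000) / (27000 + 112000) = 21760 Ω.
V_out = 29.8 × 21760 / (820 + 21760) = 29.8 × 21760/22580 = 28.7 V.

V_out ≈ 28.7 V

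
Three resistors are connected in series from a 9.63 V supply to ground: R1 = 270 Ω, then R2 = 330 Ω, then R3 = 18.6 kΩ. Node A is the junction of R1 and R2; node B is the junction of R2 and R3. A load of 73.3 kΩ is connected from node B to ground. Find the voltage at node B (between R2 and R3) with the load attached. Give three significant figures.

At node B, R3 is in parallel with the load: R3‖R_L = 14840 Ω.
Below node A the resistance is R2 + (R3‖R_L) = 15170 Ω, so V_A = 9.63 × 15170/15440 = 9.462 V.
Then V_B = V_A × (R3‖R_L)/(R2 + R3‖R_L) = 9.462 × 14840/15170 = 9.26 V.

V ≈ 9.26 V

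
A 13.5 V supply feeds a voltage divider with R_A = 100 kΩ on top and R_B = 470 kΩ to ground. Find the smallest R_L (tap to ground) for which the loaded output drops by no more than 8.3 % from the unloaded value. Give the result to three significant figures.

Output resistance R_th = R_A‖R_B = (100 × 470)/570.0 = 82.46 kΩ.
The fractional drop is R_th/(R_th + R_L); requiring this ≤ 0.0830 gives R_L ≥ R_th(1/0.0830 − 1) = 82.46 × 11.05 = 911 kΩ.

R_L(min) ≈ 911 kΩ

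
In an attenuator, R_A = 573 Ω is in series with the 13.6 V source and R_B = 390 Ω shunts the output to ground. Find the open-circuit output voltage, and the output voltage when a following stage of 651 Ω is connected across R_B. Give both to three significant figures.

Unloaded: 5.51 V; loaded: 4.06 V

Open-circuit: V = 13.6 × 390/(573 + 390) = 5.51 V.
With the load, R_B becomes R_B‖R_L = 243.9 Ω, so V = 13.6 × 243.9/816.9 = 4.06 V.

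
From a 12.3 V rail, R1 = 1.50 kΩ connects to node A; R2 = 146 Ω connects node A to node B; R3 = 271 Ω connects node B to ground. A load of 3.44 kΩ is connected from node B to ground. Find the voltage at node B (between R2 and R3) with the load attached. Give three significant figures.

V ≈ 1.63 V

At node B, R3 is in parallel with the load: R3‖R_L = 251.2 Ω.
Below node A the resistance is R2 + (R3‖R_L) = 397.2 Ω, so V_A = 12.3 × 397.2/1897 = 2.575 V.
Then V_B = V_A × (R3‖R_L)/(R2 + R3‖R_L) = 2.575 × 251.2/397.2 = 1.63 V.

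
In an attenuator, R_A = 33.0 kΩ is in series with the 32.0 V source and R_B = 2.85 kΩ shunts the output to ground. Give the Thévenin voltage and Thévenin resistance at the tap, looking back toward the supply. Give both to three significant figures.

V_th is the open-circuit tap voltage: 32.0 × 2.85/(33.0 + 2.85) = 2.54 V.
With the supply zeroed, R_A and R_B appear in parallel from the tap: R_th = R_A‖R_B = (33.0 × 2.85)/35.85 = 2.62 kΩ.

V_th = 2.54 V, R_th = 2.62 kΩ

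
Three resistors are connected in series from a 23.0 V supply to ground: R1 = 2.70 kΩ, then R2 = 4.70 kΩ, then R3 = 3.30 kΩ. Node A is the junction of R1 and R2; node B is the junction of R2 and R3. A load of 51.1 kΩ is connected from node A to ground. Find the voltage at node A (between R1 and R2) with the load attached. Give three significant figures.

V ≈ 16.5 V

Below node A the series string R2+R3 = 8.000 kΩ sits in parallel with the 51.1 kΩ load: 6.917 kΩ.
V_A = 23.0 × 6.917/(2.70 + 6.917) = 16.5 V.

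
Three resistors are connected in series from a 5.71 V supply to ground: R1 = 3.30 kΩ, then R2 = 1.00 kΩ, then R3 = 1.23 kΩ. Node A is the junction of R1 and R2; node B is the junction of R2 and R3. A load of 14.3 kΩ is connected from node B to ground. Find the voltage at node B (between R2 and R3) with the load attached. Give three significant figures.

At node B, R3 is in parallel with the load: R3‖R_L = 1.133 kΩ.
Below node A the resistance is R2 + (R3‖R_L) = 2.133 kΩ, so V_A = 5.71 × 2.133/5.433 = 2.241 V.
Then V_B = V_A × (R3‖R_L)/(R2 + R3‖R_L) = 2.241 × 1.133/2.133 = 1.19 V.

V ≈ 1.19 V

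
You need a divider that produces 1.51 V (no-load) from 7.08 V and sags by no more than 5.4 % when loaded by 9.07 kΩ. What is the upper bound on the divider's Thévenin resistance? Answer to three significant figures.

R_th ≤ 518 Ω

Loading drop = R_th/(R_th + R_L) ≤ 0.0540, so R_th ≤ R_L · ε/(1−ε) = 9.07 kΩ × 0.0540/0.9460 = 518 Ω.
(Any R1, R2 with R2/(R1+R2) = 0.213 and R1‖R2 ≤ 518 Ω will meet the spec.)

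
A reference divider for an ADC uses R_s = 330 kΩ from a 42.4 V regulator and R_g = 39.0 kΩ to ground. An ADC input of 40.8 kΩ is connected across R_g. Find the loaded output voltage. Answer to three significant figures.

V_out ≈ 2.42 V

The load sits in parallel with R_g: R_g‖R_L = (39.0 × 40.8) / (39.0 + 40.8) = 19.94 kΩ.
V_out = 42.4 × 19.94 / (330 + 19.94) = 42.4 × 19.94/349.9 = 2.42 V.
(Unloaded it would have been 4.48 V.)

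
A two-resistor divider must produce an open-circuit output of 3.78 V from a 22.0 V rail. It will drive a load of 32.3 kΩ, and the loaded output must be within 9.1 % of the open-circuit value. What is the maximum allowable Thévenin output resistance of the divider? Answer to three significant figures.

Loading drop = R_th/(R_th + R_L) ≤ 0.0910, so R_th ≤ R_L · ε/(1−ε) = 32.3 kΩ × 0.0910/0.9090 = 3.23 kΩ.
(Any R1, R2 with R2/(R1+R2) = 0.172 and R1‖R2 ≤ 3.23 kΩ will meet the spec.)

R_th ≤ 3.23 kΩ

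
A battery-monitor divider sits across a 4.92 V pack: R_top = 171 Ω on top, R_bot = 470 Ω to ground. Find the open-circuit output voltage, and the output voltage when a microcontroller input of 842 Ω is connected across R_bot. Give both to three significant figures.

Unloaded: 3.61 V; loaded: 3.14 V

Open-circuit: V = 4.92 × 470/(171 + 470) = 3.61 V.
With the load, R_bot becomes R_bot‖R_L = 301.6 Ω, so V = 4.92 × 301.6/472.6 = 3.14 V.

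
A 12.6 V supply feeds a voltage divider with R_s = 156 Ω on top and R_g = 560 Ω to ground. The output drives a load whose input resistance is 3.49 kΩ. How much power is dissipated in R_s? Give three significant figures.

Total resistance from the source is R_s + (R_g‖R_L) = 638.6 Ω, so I = 12.6/638.6 Ω = 19.73 mA.
P = I²·R_s = (19.73 mA)² × 156 Ω = 60.7 mW.

P ≈ 60.7 mW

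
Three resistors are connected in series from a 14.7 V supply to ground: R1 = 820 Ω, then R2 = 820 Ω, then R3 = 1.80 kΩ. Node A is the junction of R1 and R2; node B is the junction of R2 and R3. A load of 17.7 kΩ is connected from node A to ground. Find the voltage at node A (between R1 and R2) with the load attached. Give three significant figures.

Below node A the series string R2+R3 = 2620 Ω sits in parallel with the 17700 Ω load: 2282 Ω.
V_A = 14.7 × 2282/(820 + 2282) = 10.8 V.

V ≈ 10.8 V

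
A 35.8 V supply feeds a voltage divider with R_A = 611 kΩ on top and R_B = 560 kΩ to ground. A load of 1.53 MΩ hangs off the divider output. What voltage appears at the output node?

V_out ≈ 14.4 V

The load sits in parallel with R_B: R_B‖R_L = (560 × 1530) / (560 + 1530) = 410.0 kΩ.
V_out = 35.8 × 410.0 / (611 + 410.0) = 35.8 × 410.0/1021 = 14.4 V.
(Unloaded it would have been 17.1 V.)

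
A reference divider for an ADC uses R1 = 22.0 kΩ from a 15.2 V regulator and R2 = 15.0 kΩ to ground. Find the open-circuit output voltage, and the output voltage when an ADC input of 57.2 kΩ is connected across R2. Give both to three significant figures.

Unloaded: 6.16 V; loaded: 5.33 V

Open-circuit: V = 15.2 × 15.0/(22.0 + 15.0) = 6.16 V.
With the load, R2 becomes R2‖R_L = 11.88 kΩ, so V = 15.2 × 11.88/33.88 = 5.33 V.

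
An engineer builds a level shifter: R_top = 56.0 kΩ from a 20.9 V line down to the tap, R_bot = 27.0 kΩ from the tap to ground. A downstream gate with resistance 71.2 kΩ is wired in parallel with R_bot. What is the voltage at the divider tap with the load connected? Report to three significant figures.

The load sits in parallel with R_bot: R_bot‖R_L = (27.0 × 71.2) / (27.0 + 71.2) = 19.58 kΩ.
V_out = 20.9 × 19.58 / (56.0 + 19.58) = 20.9 × 19.58/75.58 = 5.41 V.
(Unloaded it would have been 6.80 V.)

V_out ≈ 5.41 V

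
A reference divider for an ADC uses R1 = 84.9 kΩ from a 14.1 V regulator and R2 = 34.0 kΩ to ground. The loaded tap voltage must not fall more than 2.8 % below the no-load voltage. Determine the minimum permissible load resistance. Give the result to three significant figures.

Output resistance R_th = R1‖R2 = (84.9 × 34.0)/118.9 = 24.28 kΩ.
The fractional drop is R_th/(R_th + R_L); requiring this ≤ 0.0280 gives R_L ≥ R_th(1/0.0280 − 1) = 24.28 × 34.71 = 843 kΩ.

R_L(min) ≈ 843 kΩ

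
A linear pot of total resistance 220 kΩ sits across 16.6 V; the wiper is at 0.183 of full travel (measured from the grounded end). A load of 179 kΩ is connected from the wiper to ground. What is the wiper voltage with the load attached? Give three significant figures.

The wiper splits the pot into (1−α)R = 179.7 kΩ above and αR = 40.26 kΩ below.
Lower section ‖ load = 32.87 kΩ.
V_wiper = 16.6 × 32.87/(179.7 + 32.87) = 2.57 V.

V ≈ 2.57 V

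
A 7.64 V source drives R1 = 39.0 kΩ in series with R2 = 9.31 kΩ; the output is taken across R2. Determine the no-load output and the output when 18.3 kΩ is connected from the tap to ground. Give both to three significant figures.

Unloaded: 1.47 V; loaded: 1.04 V

Open-circuit: V = 7.64 × 9.31/(39.0 + 9.31) = 1.47 V.
With the load, R2 becomes R2‖R_L = 6.171 kΩ, so V = 7.64 × 6.171/45.17 = 1.04 V.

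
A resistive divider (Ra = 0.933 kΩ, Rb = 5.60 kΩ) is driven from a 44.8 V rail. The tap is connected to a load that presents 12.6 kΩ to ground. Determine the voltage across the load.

The load sits in parallel with Rb: Rb‖R_L = (5600 × 12600) / (5600 + 12600) = 3877 Ω.
V_out = 44.8 × 3877 / (933 + 3877) = 44.8 × 3877/4810 = 36.1 V.
(Unloaded it would have been 38.4 V.)

V_out ≈ 36.1 V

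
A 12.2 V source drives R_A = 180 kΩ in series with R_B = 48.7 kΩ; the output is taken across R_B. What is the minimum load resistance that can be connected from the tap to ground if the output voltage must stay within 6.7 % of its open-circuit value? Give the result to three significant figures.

Output resistance R_th = R_A‖R_B = (180 × 48.7)/228.7 = 38.33 kΩ.
The fractional drop is R_th/(R_th + R_L); requiring this ≤ 0.0670 gives R_L ≥ R_th(1/0.0670 − 1) = 38.33 × 13.93 = 534 kΩ.

R_L(min) ≈ 534 kΩ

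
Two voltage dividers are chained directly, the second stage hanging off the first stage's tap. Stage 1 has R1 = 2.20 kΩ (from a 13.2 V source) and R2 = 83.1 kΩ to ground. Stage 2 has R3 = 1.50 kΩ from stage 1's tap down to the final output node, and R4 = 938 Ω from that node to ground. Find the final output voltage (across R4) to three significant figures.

Stage 2 presents R3+R4 = 2438 Ω as a load on stage 1's tap.
Stage 1's lower leg becomes R2‖(R3+R4) = 2369 Ω, so V_mid = 13.2 × 2369/4569 = 6.843 V.
Stage 2 is itself unloaded: V_out = V_mid × R4/(R3+R4) = 6.843 × 938/2438 = 2.63 V.

V_out ≈ 2.63 V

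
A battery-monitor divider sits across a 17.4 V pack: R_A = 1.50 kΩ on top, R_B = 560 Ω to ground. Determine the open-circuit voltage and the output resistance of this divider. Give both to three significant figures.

V_th = 4.73 V, R_th = 408 Ω

V_th is the open-circuit tap voltage: 17.4 × 560/(1500 + 560) = 4.73 V.
With the supply zeroed, R_A and R_B appear in parallel from the tap: R_th = R_A‖R_B = (1500 × 560)/2060 = 408 Ω.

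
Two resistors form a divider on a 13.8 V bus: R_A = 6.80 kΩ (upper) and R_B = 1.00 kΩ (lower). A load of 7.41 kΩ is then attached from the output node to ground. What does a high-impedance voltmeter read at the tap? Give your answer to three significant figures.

The load sits in parallel with R_B: R_B‖R_L = (1.00 × 7.41) / (1.00 + 7.41) = 0.8811 kΩ.
V_out = 13.8 × 0.8811 / (6.80 + 0.8811) = 13.8 × 0.8811/7.681 = 1.58 V.

V_out ≈ 1.58 V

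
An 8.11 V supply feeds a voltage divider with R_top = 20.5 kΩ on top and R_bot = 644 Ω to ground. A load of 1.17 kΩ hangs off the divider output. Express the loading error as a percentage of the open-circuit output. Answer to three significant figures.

34.8 %

Unloaded V = 8.11 × 644/21140 = 0.2470 V.
Loaded: R_bot‖R_L = 415.4 Ω, giving V = 8.11 × 415.4/20920 = 0.1611 V.
Drop = (0.2470 − 0.1611) / 0.2470 = 34.8 %.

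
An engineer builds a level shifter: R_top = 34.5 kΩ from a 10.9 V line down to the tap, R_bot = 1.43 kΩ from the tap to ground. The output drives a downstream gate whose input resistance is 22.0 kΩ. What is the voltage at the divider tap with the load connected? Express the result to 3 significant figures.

V_out ≈ 0.408 V

The load sits in parallel with R_bot: R_bot‖R_L = (1.43 × 22.0) / (1.43 + 22.0) = 1.343 kΩ.
V_out = 10.9 × 1.343 / (34.5 + 1.343) = 10.9 × 1.343/35.84 = 0.408 V.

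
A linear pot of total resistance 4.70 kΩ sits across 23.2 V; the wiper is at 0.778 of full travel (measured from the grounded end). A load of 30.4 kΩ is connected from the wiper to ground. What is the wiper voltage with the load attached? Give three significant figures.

The wiper splits the pot into (1−α)R = 1.043 kΩ above and αR = 3.657 kΩ below.
Lower section ‖ load = 3.264 kΩ.
V_wiper = 23.2 × 3.264/(1.043 + 3.264) = 17.6 V.

V ≈ 17.6 V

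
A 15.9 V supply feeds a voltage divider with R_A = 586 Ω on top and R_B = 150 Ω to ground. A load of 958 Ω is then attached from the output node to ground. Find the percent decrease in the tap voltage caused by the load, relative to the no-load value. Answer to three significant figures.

11.1 %

Unloaded V = 15.9 × 150/736.0 = 3.2405 V.
Loaded: R_B‖R_L = 129.7 Ω, giving V = 15.9 × 129.7/715.7 = 2.8813 V.
Drop = (3.2405 − 2.8813) / 3.2405 = 11.1 %.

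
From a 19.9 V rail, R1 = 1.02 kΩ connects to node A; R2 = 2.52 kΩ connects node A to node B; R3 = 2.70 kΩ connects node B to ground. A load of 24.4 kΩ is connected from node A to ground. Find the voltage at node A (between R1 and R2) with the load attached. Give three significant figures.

V ≈ 16.1 V

Below node A the series string R2+R3 = 5.220 kΩ sits in parallel with the 24.4 kΩ load: 4.300 kΩ.
V_A = 19.9 × 4.300/(1.02 + 4.300) = 16.1 V.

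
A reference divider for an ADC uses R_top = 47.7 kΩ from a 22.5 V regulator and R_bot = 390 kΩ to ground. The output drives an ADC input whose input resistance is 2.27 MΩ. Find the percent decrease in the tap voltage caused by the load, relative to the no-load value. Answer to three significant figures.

The divider's output (Thévenin) resistance is R_top‖R_bot = 42.50 kΩ.
Fractional drop under load = R_th/(R_th + R_L) = 42.50 / (42.50 + 2270) = 0.01838.
So the output falls by 1.84 %.

1.84 %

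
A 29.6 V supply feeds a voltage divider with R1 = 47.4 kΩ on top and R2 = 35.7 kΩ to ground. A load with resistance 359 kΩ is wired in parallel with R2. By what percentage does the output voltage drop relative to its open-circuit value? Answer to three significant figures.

5.37 %

The divider's output (Thévenin) resistance is R1‖R2 = 20.36 kΩ.
Fractional drop under load = R_th/(R_th + R_L) = 20.36 / (20.36 + 359) = 0.05368.
So the output falls by 5.37 %.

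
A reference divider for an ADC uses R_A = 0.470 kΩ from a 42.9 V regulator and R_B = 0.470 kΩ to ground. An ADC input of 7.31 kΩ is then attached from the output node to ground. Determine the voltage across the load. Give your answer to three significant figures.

The load sits in parallel with R_B: R_B‖R_L = (470 × 7310) / (470 + 7310) = 441.6 Ω.
V_out = 42.9 × 441.6 / (470 + 441.6) = 42.9 × 441.6/911.6 = 20.8 V.
(Unloaded it would have been 21.4 V.)

V_out ≈ 20.8 V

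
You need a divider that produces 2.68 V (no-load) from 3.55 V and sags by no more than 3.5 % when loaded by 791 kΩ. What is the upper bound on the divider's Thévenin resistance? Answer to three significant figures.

R_th ≤ 28.7 kΩ

Loading drop = R_th/(R_th + R_L) ≤ 0.0350, so R_th ≤ R_L · ε/(1−ε) = 791 kΩ × 0.0350/0.9650 = 28.7 kΩ.
(Any R1, R2 with R2/(R1+R2) = 0.755 and R1‖R2 ≤ 28.7 kΩ will meet the spec.)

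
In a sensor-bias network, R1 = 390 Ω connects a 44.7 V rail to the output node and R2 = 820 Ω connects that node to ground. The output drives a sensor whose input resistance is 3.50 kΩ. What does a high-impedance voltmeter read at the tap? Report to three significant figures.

The load sits in parallel with R2: R2‖R_L = (820 × 3500) / (820 + 3500) = 664.4 Ω.
V_out = 44.7 × 664.4 / (390 + 664.4) = 44.7 × 664.4/1054 = 28.2 V.

V_out ≈ 28.2 V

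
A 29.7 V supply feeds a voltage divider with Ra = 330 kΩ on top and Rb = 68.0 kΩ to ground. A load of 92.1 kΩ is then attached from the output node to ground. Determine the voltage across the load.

V_out ≈ 3.15 V

The load sits in parallel with Rb: Rb‖R_L = (68.0 × 92.1) / (68.0 + 92.1) = 39.12 kΩ.
V_out = 29.7 × 39.12 / (330 + 39.12) = 29.7 × 39.12/369.1 = 3.15 V.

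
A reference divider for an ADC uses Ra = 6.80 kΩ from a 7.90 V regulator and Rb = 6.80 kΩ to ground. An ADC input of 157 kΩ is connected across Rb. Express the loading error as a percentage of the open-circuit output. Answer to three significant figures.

The divider's output (Thévenin) resistance is Ra‖Rb = 3.400 kΩ.
Fractional drop under load = R_th/(R_th + R_L) = 3.400 / (3.400 + 157) = 0.02120.
So the output falls by 2.12 %.

2.12 %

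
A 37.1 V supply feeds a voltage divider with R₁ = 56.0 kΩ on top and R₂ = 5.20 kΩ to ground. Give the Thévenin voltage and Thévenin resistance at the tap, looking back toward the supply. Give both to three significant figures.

V_th = 3.15 V, R_th = 4.76 kΩ

V_th is the open-circuit tap voltage: 37.1 × 5.20/(56.0 + 5.20) = 3.15 V.
With the supply zeroed, R₁ and R₂ appear in parallel from the tap: R_th = R₁‖R₂ = (56.0 × 5.20)/61.20 = 4.76 kΩ.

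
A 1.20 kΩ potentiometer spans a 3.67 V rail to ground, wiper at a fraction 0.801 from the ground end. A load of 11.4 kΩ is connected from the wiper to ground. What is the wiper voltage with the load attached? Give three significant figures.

V ≈ 2.89 V

The wiper splits the pot into (1−α)R = 238.8 Ω above and αR = 961.2 Ω below.
Lower section ‖ load = 886.5 Ω.
V_wiper = 3.67 × 886.5/(238.8 + 886.5) = 2.89 V.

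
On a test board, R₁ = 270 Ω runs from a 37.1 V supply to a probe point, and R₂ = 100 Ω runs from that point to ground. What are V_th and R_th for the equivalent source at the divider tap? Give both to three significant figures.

V_th = 10.0 V, R_th = 73.0 Ω

V_th is the open-circuit tap voltage: 37.1 × 100/(270 + 100) = 10.0 V.
With the supply zeroed, R₁ and R₂ appear in parallel from the tap: R_th = R₁‖R₂ = (270 × 100)/370.0 = 73.0 Ω.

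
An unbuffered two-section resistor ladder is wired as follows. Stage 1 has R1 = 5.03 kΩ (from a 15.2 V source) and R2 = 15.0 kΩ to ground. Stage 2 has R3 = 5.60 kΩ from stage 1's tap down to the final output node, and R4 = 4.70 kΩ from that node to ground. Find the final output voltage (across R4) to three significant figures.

V_out ≈ 3.80 V

Stage 2 presents R3+R4 = 10.30 kΩ as a load on stage 1's tap.
Stage 1's lower leg becomes R2‖(R3+R4) = 6.107 kΩ, so V_mid = 15.2 × 6.107/11.14 = 8.335 V.
Stage 2 is itself unloaded: V_out = V_mid × R4/(R3+R4) = 8.335 × 4.70/10.30 = 3.80 V.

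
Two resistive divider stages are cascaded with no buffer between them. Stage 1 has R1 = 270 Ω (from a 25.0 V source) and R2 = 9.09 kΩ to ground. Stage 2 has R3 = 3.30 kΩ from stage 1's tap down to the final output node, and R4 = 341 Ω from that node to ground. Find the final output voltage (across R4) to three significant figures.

Stage 2 presents R3+R4 = 3641 Ω as a load on stage 1's tap.
Stage 1's lower leg becomes R2‖(R3+R4) = 2600 Ω, so V_mid = 25.0 × 2600/2870 = 22.65 V.
Stage 2 is itself unloaded: V_out = V_mid × R4/(R3+R4) = 22.65 × 341/3641 = 2.12 V.

V_out ≈ 2.12 V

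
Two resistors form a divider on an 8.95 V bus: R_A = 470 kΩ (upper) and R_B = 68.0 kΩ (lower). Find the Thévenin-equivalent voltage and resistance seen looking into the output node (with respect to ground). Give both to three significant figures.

V_th = 1.13 V, R_th = 59.4 kΩ

V_th is the open-circuit tap voltage: 8.95 × 68.0/(470 + 68.0) = 1.13 V.
With the supply zeroed, R_A and R_B appear in parallel from the tap: R_th = R_A‖R_B = (470 × 68.0)/538.0 = 59.4 kΩ.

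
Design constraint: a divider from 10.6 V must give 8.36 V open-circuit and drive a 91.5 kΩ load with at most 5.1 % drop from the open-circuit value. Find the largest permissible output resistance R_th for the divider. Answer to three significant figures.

Loading drop = R_th/(R_th + R_L) ≤ 0.0510, so R_th ≤ R_L · ε/(1−ε) = 91.5 kΩ × 0.0510/0.9490 = 4.92 kΩ.
(Any R1, R2 with R2/(R1+R2) = 0.789 and R1‖R2 ≤ 4.92 kΩ will meet the spec.)

R_th ≤ 4.92 kΩ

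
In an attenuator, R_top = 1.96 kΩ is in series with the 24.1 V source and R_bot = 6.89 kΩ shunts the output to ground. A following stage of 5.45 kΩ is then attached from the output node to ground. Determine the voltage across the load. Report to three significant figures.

The load sits in parallel with R_bot: R_bot‖R_L = (6.89 × 5.45) / (6.89 + 5.45) = 3.043 kΩ.
V_out = 24.1 × 3.043 / (1.96 + 3.043) = 24.1 × 3.043/5.003 = 14.7 V.

V_out ≈ 14.7 V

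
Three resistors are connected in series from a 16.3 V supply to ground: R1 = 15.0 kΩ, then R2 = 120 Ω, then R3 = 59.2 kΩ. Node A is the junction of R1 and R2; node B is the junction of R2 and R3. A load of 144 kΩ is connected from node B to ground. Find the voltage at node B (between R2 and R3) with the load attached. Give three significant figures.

V ≈ 12.0 V

At node B, R3 is in parallel with the load: R3‖R_L = 41950 Ω.
Below node A the resistance is R2 + (R3‖R_L) = 42070 Ω, so V_A = 16.3 × 42070/57070 = 12.02 V.
Then V_B = V_A × (R3‖R_L)/(R2 + R3‖R_L) = 12.02 × 41950/42070 = 12.0 V.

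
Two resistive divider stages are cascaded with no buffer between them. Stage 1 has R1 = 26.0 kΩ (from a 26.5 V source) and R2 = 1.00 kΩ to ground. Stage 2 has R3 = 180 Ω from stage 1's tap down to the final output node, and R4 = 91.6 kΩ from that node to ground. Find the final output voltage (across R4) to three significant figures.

V_out ≈ 0.969 V

Stage 2 presents R3+R4 = 91780 Ω as a load on stage 1's tap.
Stage 1's lower leg becomes R2‖(R3+R4) = 989.2 Ω, so V_mid = 26.5 × 989.2/26990 = 0.9713 V.
Stage 2 is itself unloaded: V_out = V_mid × R4/(R3+R4) = 0.9713 × 91600/91780 = 0.969 V.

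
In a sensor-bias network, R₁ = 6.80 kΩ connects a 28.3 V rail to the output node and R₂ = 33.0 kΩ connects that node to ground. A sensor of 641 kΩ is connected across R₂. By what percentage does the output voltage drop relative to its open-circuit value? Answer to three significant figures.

The divider's output (Thévenin) resistance is R₁‖R₂ = 5.638 kΩ.
Fractional drop under load = R_th/(R_th + R_L) = 5.638 / (5.638 + 641) = 0.008719.
So the output falls by 0.872 %.

0.872 %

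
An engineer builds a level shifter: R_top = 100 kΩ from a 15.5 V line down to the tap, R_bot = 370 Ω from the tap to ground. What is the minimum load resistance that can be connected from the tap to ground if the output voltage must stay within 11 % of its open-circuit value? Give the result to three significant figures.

R_L(min) ≈ 2.98 kΩ

Output resistance R_th = R_top‖R_bot = (100000 × 370)/100400 = 368.6 Ω.
The fractional drop is R_th/(R_th + R_L); requiring this ≤ 0.110 gives R_L ≥ R_th(1/0.110 − 1) = 368.6 × 8.091 = 2.98 kΩ.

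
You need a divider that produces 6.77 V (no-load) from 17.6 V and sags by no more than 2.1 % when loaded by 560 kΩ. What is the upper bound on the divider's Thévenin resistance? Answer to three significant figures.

Loading drop = R_th/(R_th + R_L) ≤ 0.0210, so R_th ≤ R_L · ε/(1−ε) = 560 kΩ × 0.0210/0.9790 = 12.0 kΩ.
(Any R1, R2 with R2/(R1+R2) = 0.385 and R1‖R2 ≤ 12.0 kΩ will meet the spec.)

R_th ≤ 12.0 kΩ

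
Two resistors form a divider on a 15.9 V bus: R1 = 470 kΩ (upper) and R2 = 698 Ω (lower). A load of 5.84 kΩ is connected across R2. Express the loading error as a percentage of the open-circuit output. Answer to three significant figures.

Unloaded V = 15.9 × 698/470700 = 0.023578 V.
Loaded: R2‖R_L = 623.5 Ω, giving V = 15.9 × 623.5/470600 = 0.021064 V.
Drop = (0.023578 − 0.021064) / 0.023578 = 10.7 %.

10.7 %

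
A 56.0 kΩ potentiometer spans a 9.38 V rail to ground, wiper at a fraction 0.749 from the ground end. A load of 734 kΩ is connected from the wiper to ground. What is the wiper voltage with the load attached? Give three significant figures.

V ≈ 6.93 V

The wiper splits the pot into (1−α)R = 14.06 kΩ above and αR = 41.94 kΩ below.
Lower section ‖ load = 39.68 kΩ.
V_wiper = 9.38 × 39.68/(14.06 + 39.68) = 6.93 V.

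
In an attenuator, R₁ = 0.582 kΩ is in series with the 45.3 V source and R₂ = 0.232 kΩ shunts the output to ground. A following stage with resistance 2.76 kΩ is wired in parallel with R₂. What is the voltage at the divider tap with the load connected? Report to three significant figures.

V_out ≈ 12.2 V

The load sits in parallel with R₂: R₂‖R_L = (232 × 2760) / (232 + 2760) = 214.0 Ω.
V_out = 45.3 × 214.0 / (582 + 214.0) = 45.3 × 214.0/796.0 = 12.2 V.
(Unloaded it would have been 12.9 V.)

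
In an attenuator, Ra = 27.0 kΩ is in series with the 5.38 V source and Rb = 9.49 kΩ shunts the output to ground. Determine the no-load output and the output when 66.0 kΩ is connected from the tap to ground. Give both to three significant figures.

Unloaded: 1.40 V; loaded: 1.26 V

Open-circuit: V = 5.38 × 9.49/(27.0 + 9.49) = 1.40 V.
With the load, Rb becomes Rb‖R_L = 8.297 kΩ, so V = 5.38 × 8.297/35.30 = 1.26 V.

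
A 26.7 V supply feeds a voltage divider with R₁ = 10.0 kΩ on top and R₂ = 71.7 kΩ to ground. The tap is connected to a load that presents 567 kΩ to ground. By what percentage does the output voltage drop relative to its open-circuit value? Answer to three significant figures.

1.52 %

The divider's output (Thévenin) resistance is R₁‖R₂ = 8.776 kΩ.
Fractional drop under load = R_th/(R_th + R_L) = 8.776 / (8.776 + 567) = 0.01524.
So the output falls by 1.52 %.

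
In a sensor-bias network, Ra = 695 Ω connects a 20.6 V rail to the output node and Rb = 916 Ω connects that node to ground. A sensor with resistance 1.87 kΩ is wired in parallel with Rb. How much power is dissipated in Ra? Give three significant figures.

Total resistance from the source is Ra + (Rb‖R_L) = 1310 Ω, so I = 20.6/1310 Ω = 15.73 mA.
P = I²·Ra = (15.73 mA)² × 695 Ω = 172 mW.

P ≈ 172 mW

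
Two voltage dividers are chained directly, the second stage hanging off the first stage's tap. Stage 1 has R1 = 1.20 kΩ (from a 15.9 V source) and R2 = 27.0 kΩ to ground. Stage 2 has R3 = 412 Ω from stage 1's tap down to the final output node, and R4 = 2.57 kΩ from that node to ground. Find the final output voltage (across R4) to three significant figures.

Stage 2 presents R3+R4 = 2982 Ω as a load on stage 1's tap.
Stage 1's lower leg becomes R2‖(R3+R4) = 2685 Ω, so V_mid = 15.9 × 2685/3885 = 10.99 V.
Stage 2 is itself unloaded: V_out = V_mid × R4/(R3+R4) = 10.99 × 2570/2982 = 9.47 V.

V_out ≈ 9.47 V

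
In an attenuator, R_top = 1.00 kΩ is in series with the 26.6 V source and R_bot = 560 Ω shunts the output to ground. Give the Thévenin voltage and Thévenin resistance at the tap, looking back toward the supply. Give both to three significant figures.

V_th is the open-circuit tap voltage: 26.6 × 560/(1000 + 560) = 9.55 V.
With the supply zeroed, R_top and R_bot appear in parallel from the tap: R_th = R_top‖R_bot = (1000 × 560)/1560 = 359 Ω.

V_th = 9.55 V, R_th = 359 Ω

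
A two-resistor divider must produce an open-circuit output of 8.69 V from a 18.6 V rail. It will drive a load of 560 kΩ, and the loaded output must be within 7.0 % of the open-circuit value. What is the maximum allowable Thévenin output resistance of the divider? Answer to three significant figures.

R_th ≤ 42.2 kΩ

Loading drop = R_th/(R_th + R_L) ≤ 0.0700, so R_th ≤ R_L · ε/(1−ε) = 560 kΩ × 0.0700/0.9300 = 42.2 kΩ.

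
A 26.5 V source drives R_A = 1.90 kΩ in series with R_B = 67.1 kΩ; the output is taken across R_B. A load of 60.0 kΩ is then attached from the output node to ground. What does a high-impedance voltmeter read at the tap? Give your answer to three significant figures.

The load sits in parallel with R_B: R_B‖R_L = (67.1 × 60.0) / (67.1 + 60.0) = 31.68 kΩ.
V_out = 26.5 × 31.68 / (1.90 + 31.68) = 26.5 × 31.68/33.58 = 25.0 V.
(Unloaded it would have been 25.8 V.)

V_out ≈ 25.0 V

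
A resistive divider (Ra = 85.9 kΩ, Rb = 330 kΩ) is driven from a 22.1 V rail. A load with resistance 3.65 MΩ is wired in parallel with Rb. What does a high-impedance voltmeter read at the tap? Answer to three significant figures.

V_out ≈ 17.2 V

The load sits in parallel with Rb: Rb‖R_L = (330 × 3650) / (330 + 3650) = 302.6 kΩ.
V_out = 22.1 × 302.6 / (85.9 + 302.6) = 22.1 × 302.6/388.5 = 17.2 V.
(Unloaded it would have been 17.5 V.)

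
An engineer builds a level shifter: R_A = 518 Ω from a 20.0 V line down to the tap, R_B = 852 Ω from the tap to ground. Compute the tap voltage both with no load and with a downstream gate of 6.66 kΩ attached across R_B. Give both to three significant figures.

Open-circuit: V = 20.0 × 852/(518 + 852) = 12.4 V.
With the load, R_B becomes R_B‖R_L = 755.4 Ω, so V = 20.0 × 755.4/1273 = 11.9 V.

Unloaded: 12.4 V; loaded: 11.9 V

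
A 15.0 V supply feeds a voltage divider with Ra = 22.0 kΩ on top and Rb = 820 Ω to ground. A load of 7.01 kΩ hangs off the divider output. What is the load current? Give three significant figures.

I_L ≈ 0.0691 mA

Rb‖R_L = 734.1 Ω; V_out = 15.0 × 734.1/22730 = 0.4844 V.
I_L = V_out / R_L = 0.4844 / 7.01 kΩ = 0.0691 mA.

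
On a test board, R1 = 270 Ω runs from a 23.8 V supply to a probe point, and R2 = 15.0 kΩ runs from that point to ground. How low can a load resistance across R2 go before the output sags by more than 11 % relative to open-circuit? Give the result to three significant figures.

R_L(min) ≈ 2.15 kΩ

Output resistance R_th = R1‖R2 = (270 × 15000)/15270 = 265.2 Ω.
The fractional drop is R_th/(R_th + R_L); requiring this ≤ 0.110 gives R_L ≥ R_th(1/0.110 − 1) = 265.2 × 8.091 = 2.15 kΩ.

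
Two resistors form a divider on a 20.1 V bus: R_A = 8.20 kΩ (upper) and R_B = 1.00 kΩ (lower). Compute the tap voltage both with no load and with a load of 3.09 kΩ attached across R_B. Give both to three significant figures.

Unloaded: 2.18 V; loaded: 1.70 V

Open-circuit: V = 20.1 × 1.00/(8.20 + 1.00) = 2.18 V.
With the load, R_B becomes R_B‖R_L = 0.7555 kΩ, so V = 20.1 × 0.7555/8.956 = 1.70 V.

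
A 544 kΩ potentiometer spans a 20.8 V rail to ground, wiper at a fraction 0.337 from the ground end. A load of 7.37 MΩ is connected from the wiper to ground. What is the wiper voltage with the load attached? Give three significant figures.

The wiper splits the pot into (1−α)R = 360.7 kΩ above and αR = 183.3 kΩ below.
Lower section ‖ load = 178.9 kΩ.
V_wiper = 20.8 × 178.9/(360.7 + 178.9) = 6.90 V.

V ≈ 6.90 V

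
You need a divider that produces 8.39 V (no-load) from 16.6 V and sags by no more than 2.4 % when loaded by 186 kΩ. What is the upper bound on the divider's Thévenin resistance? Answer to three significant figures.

Loading drop = R_th/(R_th + R_L) ≤ 0.0240, so R_th ≤ R_L · ε/(1−ε) = 186 kΩ × 0.0240/0.9760 = 4.57 kΩ.
(Any R1, R2 with R2/(R1+R2) = 0.505 and R1‖R2 ≤ 4.57 kΩ will meet the spec.)

R_th ≤ 4.57 kΩ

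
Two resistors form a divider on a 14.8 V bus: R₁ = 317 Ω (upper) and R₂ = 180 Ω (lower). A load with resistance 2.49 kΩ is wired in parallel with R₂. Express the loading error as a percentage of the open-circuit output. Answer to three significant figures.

4.41 %

The divider's output (Thévenin) resistance is R₁‖R₂ = 114.8 Ω.
Fractional drop under load = R_th/(R_th + R_L) = 114.8 / (114.8 + 2490) = 0.04408.
So the output falls by 4.41 %.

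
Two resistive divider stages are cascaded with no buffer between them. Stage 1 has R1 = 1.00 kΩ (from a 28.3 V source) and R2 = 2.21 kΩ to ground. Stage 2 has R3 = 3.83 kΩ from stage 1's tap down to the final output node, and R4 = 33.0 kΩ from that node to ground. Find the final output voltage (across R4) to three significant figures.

Stage 2 presents R3+R4 = 36.83 kΩ as a load on stage 1's tap.
Stage 1's lower leg becomes R2‖(R3+R4) = 2.085 kΩ, so V_mid = 28.3 × 2.085/3.085 = 19.13 V.
Stage 2 is itself unloaded: V_out = V_mid × R4/(R3+R4) = 19.13 × 33.0/36.83 = 17.1 V.

V_out ≈ 17.1 V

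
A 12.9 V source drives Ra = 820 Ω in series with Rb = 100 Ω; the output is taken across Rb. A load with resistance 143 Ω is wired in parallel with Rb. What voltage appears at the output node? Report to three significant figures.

V_out ≈ 0.864 V

The load sits in parallel with Rb: Rb‖R_L = (100 × 143) / (100 + 143) = 58.85 Ω.
V_out = 12.9 × 58.85 / (820 + 58.85) = 12.9 × 58.85/878.8 = 0.864 V.
(Unloaded it would have been 1.40 V.)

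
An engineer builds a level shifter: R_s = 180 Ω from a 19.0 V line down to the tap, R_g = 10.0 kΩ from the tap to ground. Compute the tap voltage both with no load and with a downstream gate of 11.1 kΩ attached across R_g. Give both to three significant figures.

Open-circuit: V = 19.0 × 10000/(180 + 10000) = 18.7 V.
With the load, R_g becomes R_g‖R_L = 5261 Ω, so V = 19.0 × 5261/5441 = 18.4 V.

Unloaded: 18.7 V; loaded: 18.4 V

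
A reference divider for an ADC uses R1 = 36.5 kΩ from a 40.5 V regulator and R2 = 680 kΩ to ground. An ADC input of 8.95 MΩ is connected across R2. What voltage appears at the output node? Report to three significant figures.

The load sits in parallel with R2: R2‖R_L = (680 × 8950) / (680 + 8950) = 632.0 kΩ.
V_out = 40.5 × 632.0 / (36.5 + 632.0) = 40.5 × 632.0/668.5 = 38.3 V.

V_out ≈ 38.3 V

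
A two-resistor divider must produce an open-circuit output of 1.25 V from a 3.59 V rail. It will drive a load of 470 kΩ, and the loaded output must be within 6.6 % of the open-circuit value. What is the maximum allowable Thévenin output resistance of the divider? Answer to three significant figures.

R_th ≤ 33.2 kΩ

Loading drop = R_th/(R_th + R_L) ≤ 0.0660, so R_th ≤ R_L · ε/(1−ε) = 470 kΩ × 0.0660/0.9340 = 33.2 kΩ.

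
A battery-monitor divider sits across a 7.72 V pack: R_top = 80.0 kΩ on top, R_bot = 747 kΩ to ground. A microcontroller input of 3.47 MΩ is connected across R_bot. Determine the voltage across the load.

V_out ≈ 6.83 V

The load sits in parallel with R_bot: R_bot‖R_L = (747 × 3470) / (747 + 3470) = 614.7 kΩ.
V_out = 7.72 × 614.7 / (80.0 + 614.7) = 7.72 × 614.7/694.7 = 6.83 V.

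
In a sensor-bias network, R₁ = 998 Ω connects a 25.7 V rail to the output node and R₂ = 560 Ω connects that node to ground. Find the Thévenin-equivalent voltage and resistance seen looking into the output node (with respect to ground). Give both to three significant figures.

V_th = 9.24 V, R_th = 359 Ω

V_th is the open-circuit tap voltage: 25.7 × 560/(998 + 560) = 9.24 V.
With the supply zeroed, R₁ and R₂ appear in parallel from the tap: R_th = R₁‖R₂ = (998 × 560)/1558 = 359 Ω.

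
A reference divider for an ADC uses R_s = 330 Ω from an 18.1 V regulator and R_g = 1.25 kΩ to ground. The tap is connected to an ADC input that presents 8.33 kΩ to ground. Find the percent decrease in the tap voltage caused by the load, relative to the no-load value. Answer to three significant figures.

The divider's output (Thévenin) resistance is R_s‖R_g = 261.1 Ω.
Fractional drop under load = R_th/(R_th + R_L) = 261.1 / (261.1 + 8330) = 0.03039.
So the output falls by 3.04 %.

3.04 %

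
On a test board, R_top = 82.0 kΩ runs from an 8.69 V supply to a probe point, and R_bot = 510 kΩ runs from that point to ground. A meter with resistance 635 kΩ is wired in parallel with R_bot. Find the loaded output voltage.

The load sits in parallel with R_bot: R_bot‖R_L = (510 × 635) / (510 + 635) = 282.8 kΩ.
V_out = 8.69 × 282.8 / (82.0 + 282.8) = 8.69 × 282.8/364.8 = 6.74 V.
(Unloaded it would have been 7.49 V.)

V_out ≈ 6.74 V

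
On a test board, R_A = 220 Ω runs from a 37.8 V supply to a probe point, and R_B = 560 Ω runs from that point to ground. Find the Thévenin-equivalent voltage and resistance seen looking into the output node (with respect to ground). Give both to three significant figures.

V_th = 27.1 V, R_th = 158 Ω

V_th is the open-circuit tap voltage: 37.8 × 560/(220 + 560) = 27.1 V.
With the supply zeroed, R_A and R_B appear in parallel from the tap: R_th = R_A‖R_B = (220 × 560)/780.0 = 158 Ω.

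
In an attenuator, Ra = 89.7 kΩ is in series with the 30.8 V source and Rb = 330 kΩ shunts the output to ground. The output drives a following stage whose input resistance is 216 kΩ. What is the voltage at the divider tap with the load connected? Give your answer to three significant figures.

V_out ≈ 18.3 V

The load sits in parallel with Rb: Rb‖R_L = (330 × 216) / (330 + 216) = 130.5 kΩ.
V_out = 30.8 × 130.5 / (89.7 + 130.5) = 30.8 × 130.5/220.2 = 18.3 V.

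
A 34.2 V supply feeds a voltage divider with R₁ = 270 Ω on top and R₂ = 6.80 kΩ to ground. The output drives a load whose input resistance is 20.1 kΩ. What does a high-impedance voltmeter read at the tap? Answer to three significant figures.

The load sits in parallel with R₂: R₂‖R_L = (6800 × 20100) / (6800 + 20100) = 5081 Ω.
V_out = 34.2 × 5081 / (270 + 5081) = 34.2 × 5081/5351 = 32.5 V.

V_out ≈ 32.5 V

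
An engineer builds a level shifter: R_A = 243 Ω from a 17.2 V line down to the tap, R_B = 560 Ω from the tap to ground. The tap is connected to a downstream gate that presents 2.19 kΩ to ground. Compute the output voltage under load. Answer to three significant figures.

The load sits in parallel with R_B: R_B‖R_L = (560 × 2190) / (560 + 2190) = 446.0 Ω.
V_out = 17.2 × 446.0 / (243 + 446.0) = 17.2 × 446.0/689.0 = 11.1 V.
(Unloaded it would have been 12.0 V.)

V_out ≈ 11.1 V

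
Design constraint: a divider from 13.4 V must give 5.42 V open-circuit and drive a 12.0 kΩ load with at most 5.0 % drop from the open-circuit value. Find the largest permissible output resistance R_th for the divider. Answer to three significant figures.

Loading drop = R_th/(R_th + R_L) ≤ 0.0500, so R_th ≤ R_L · ε/(1−ε) = 12.0 kΩ × 0.0500/0.9500 = 632 Ω.
(Any R1, R2 with R2/(R1+R2) = 0.404 and R1‖R2 ≤ 632 Ω will meet the spec.)

R_th ≤ 632 Ω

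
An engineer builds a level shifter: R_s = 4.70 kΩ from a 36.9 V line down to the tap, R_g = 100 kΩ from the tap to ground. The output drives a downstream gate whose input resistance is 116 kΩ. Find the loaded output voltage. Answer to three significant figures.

The load sits in parallel with R_g: R_g‖R_L = (100 × 116) / (100 + 116) = 53.70 kΩ.
V_out = 36.9 × 53.70 / (4.70 + 53.70) = 36.9 × 53.70/58.40 = 33.9 V.
(Unloaded it would have been 35.2 V.)

V_out ≈ 33.9 V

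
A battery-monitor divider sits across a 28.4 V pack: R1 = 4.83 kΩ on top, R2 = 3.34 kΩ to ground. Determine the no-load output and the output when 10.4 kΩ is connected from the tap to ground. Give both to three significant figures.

Open-circuit: V = 28.4 × 3.34/(4.83 + 3.34) = 11.6 V.
With the load, R2 becomes R2‖R_L = 2.528 kΩ, so V = 28.4 × 2.528/7.358 = 9.76 V.

Unloaded: 11.6 V; loaded: 9.76 V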